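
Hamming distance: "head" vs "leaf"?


Comparing character by character (same length = 4):
  Pos 0: 'h' vs 'l' !=
  Pos 1: 'e' vs 'e' =
  Pos 2: 'a' vs 'a' =
  Pos 3: 'd' vs 'f' !=
Hamming distance = 2


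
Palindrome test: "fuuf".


Word: "fuuf"
Reversed: "fuuf"
Forward == Backward? fuuf == fuuf
Palindrome = Yes


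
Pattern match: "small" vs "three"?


Pattern of "small": [0, 1, 2, 3, 3]
Pattern of "three": [0, 1, 2, 3, 3]
Patterns match
Same pattern = Yes


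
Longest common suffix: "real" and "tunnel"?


Word 1: "real"
Word 2: "tunnel"
Comparing from end:
  Pos -1: 'l' == 'l'
  Pos -2: 'a' != 'e' (stop)
LCS = "l" (length 1)


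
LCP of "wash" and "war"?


Word 1: "wash"
Word 2: "war"
Comparing from start:
  Pos 0: 'w' == 'w'
  Pos 1: 'a' == 'a'
  Pos 2: 's' != 'r' (stop)
LCP = "wa" (length 2)


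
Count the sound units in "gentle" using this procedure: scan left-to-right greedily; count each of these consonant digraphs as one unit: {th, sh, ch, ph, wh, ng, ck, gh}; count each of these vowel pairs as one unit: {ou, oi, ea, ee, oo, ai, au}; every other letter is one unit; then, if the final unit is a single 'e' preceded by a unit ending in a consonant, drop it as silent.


Word: "gentle" (6 letters)
Left-to-right scan:
  1. 'g' (letter)
  2. 'e' (letter)
  3. 'n' (letter)
  4. 't' (letter)
  5. 'l' (letter)
  6. 'e' (letter)
Units from scan: 6
Final unit is 'e' after a consonant -> drop as silent (-1)
Sound units = 5 units


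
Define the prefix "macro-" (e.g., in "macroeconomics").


Prefix: macro-
Example: macroeconomics (macro- + economics)
Meaning = large


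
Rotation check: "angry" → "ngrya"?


Word: "angry", Candidate: "ngrya"
Method: check if candidate is substring of word+word
"angryangry" contains "ngrya"? Yes
Is rotation = Yes


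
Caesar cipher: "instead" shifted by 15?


Word: "instead"
Shift: 15
Each letter → (letter + shift) mod 26:
  'i' (8) + 15 = 23 → 'x'
  'n' (13) + 15 = 2 → 'c'
  's' (18) + 15 = 7 → 'h'
  't' (19) + 15 = 8 → 'i'
  'e' (4) + 15 = 19 → 't'
  'a' (0) + 15 = 15 → 'p'
  'd' (3) + 15 = 18 → 's'
Result = "xchitps"


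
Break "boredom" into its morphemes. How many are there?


Word: "boredom"
Morphemes: bore / -dom
Each morpheme carries meaning
= 2 morphemes


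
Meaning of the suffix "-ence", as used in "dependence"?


Suffix: -ence
As in: dependence -> depend + -ence
Meaning = state of


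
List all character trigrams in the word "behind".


Word: "behind" (length 6)
Number of trigrams = 6 - 3 + 1 = 4
  Position 0: "beh"
  Position 1: "ehi"
  Position 2: "hin"
  Position 3: "ind"
Trigrams = "beh", "ehi", "hin", "ind"


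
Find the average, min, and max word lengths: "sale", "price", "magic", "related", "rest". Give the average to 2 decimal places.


Lengths: "sale"=4, "price"=5, "magic"=5, "related"=7, "rest"=4
Sum = 25, Count = 5
Average = 25/5 = 5.00
= avg=5.00, min=4, max=7


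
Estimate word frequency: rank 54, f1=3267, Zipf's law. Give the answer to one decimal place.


Zipf's law: f(r) = f(1) / r
f(1) = 3267
f(54) = 3267 / 54
= 60.5 occurrences


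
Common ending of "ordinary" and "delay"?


Word 1: "ordinary"
Word 2: "delay"
Comparing from end:
  Pos -1: 'y' == 'y'
  Pos -2: 'r' != 'a' (stop)
LCS = "y" (length 1)


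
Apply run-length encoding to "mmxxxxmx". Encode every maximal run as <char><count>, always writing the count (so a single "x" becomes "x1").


String: "mmxxxxmx"
Scanning for consecutive runs:
  'm' x 2
  'x' x 4
  'm' x 1
  'x' x 1
RLE = "m2x4m1x1"


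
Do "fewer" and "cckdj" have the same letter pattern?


Pattern of "fewer": [0, 1, 2, 1, 3]
Pattern of "cckdj": [0, 0, 1, 2, 3]
Patterns do not match
Same pattern = No


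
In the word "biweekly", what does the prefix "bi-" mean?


Prefix: bi-
Example: biweekly = bi- + weekly
Meaning = two


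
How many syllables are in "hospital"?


Word: "hospital"
Syllable breakdown: hos-pi-tal
Counting: 3 parts
= 3 syllables


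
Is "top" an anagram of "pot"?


Word 1: "pot" → sorted: opt
Word 2: "top" → sorted: opt
Same letters? opt == opt
Anagram = Yes


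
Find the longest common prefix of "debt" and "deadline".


Word 1: "debt"
Word 2: "deadline"
Comparing from start:
  Pos 0: 'd' == 'd'
  Pos 1: 'e' == 'e'
  Pos 2: 'b' != 'a' (stop)
LCP = "de" (length 2)


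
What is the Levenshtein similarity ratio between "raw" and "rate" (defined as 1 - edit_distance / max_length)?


Word 1: "raw" (length 3)
Word 2: "rate" (length 4)
One optimal edit sequence:
  1. keep 'r'
  2. keep 'a'
  3. insert 't'  (+1)
  4. substitute 'w' -> 'e'  (+1)
Edit distance = 2
Max length = max(3, 4) = 4
Similarity = 1 - 2/4
= 0.5000


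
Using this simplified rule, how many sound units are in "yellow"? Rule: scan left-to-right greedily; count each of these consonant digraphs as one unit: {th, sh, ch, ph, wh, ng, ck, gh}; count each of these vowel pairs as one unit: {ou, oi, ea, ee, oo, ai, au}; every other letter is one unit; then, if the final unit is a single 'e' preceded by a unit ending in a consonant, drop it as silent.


Word: "yellow" (6 letters)
Left-to-right scan:
  [1] 'y' (letter)
  [2] 'e' (letter)
  [3] 'l' (letter)
  [4] 'l' (letter)
  [5] 'o' (letter)
  [6] 'w' (letter)
Units from scan: 6
Sound units = 6 units


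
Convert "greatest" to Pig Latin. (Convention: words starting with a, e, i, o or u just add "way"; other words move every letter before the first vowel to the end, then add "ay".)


Word: "greatest"
Starts with consonant(s) → move to end, add 'ay'
Consonant cluster: "gr"
Pig Latin = "eatestgray"


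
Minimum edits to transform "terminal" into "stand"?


Word 1: "terminal" (length 8)
Word 2: "stand" (length 5)
One optimal edit sequence (insert/delete/substitute each cost 1):
  1. delete 't'  (+1)
  2. delete 'e'  (+1)
  3. substitute 'r' -> 's'  (+1)
  4. substitute 'm' -> 't'  (+1)
  5. substitute 'i' -> 'a'  (+1)
  6. keep 'n'
  7. delete 'a'  (+1)
  8. substitute 'l' -> 'd'  (+1)
Total edit operations: 7
Edit distance = 7


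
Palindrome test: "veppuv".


Word: "veppuv"
Reversed: "vuppev"
Forward == Backward? veppuv != vuppev
Palindrome = No


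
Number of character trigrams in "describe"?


Word: "describe" (length 8)
Number of 3-grams = length - 3 + 1 = 8 - 3 + 1
= 6


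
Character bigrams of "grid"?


Word: "grid" (length 4)
Number of bigrams = 4 - 2 + 1 = 3
  Position 0: "gr"
  Position 1: "ri"
  Position 2: "id"
Bigrams = "gr", "ri", "id"


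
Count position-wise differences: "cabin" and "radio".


Comparing character by character (same length = 5):
  Pos 0: 'c' vs 'r' !=
  Pos 1: 'a' vs 'a' =
  Pos 2: 'b' vs 'd' !=
  Pos 3: 'i' vs 'i' =
  Pos 4: 'n' vs 'o' !=
Hamming distance = 3


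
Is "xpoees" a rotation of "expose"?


Word: "expose", Candidate: "xpoees"
Method: check if candidate is substring of word+word
"exposeexpose" contains "xpoees"? No
Is rotation = No


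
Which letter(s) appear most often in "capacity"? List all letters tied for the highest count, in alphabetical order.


Word: "capacity"
Letter counts:
  'a': 2
  'c': 2
  'i': 1
  'p': 1
  't': 1
  'y': 1
Maximum count = 2
Most frequent = 'a', 'c' (2 times each)


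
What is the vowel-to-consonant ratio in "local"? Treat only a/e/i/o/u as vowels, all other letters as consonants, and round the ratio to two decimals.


Word: "local"
Vowels (a,e,i,o,u): 2
Consonants: 3
Ratio = 2/3
= 0.67


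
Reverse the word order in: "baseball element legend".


Original: "baseball element legend"
Words (1..n): baseball | element | legend
Reversed (n..1): legend | element | baseball
Result = "legend element baseball"


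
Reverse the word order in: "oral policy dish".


Original: "oral policy dish"
Words (1..n): oral | policy | dish
Reversed (n..1): dish | policy | oral
Result = "dish policy oral"


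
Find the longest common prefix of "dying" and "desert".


Word 1: "dying"
Word 2: "desert"
Comparing from start:
  Pos 0: 'd' == 'd'
  Pos 1: 'y' != 'e' (stop)
LCP = "d" (length 1)


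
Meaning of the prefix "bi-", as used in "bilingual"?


Prefix: bi-
Example: bilingual = bi- + lingual
Meaning = two


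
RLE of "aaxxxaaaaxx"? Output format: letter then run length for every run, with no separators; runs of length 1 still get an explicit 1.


String: "aaxxxaaaaxx"
Scanning for consecutive runs:
  'a' x 2
  'x' x 3
  'a' x 4
  'x' x 2
RLE = "a2x3a4x2"


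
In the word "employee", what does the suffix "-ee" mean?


Suffix: -ee
Example: employee (employ + -ee)
Meaning = one who receives


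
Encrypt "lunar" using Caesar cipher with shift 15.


Word: "lunar"
Shift: 15
Each letter → (letter + shift) mod 26:
  'l' (11) + 15 = 0 → 'a'
  'u' (20) + 15 = 9 → 'j'
  'n' (13) + 15 = 2 → 'c'
  'a' (0) + 15 = 15 → 'p'
  'r' (17) + 15 = 6 → 'g'
Result = "ajcpg"


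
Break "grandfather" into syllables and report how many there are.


Word: "grandfather"
Syllable breakdown: grand | fa | ther
Counting: 3 parts
= 3 syllables


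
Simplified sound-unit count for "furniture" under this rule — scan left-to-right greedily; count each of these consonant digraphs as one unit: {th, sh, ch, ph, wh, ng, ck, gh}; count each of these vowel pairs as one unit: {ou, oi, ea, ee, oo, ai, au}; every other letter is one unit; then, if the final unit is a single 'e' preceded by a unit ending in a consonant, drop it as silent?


Word: "furniture" (9 letters)
Left-to-right scan:
  [1] 'f' (letter)
  [2] 'u' (letter)
  [3] 'r' (letter)
  [4] 'n' (letter)
  [5] 'i' (letter)
  [6] 't' (letter)
  [7] 'u' (letter)
  [8] 'r' (letter)
  [9] 'e' (letter)
Units from scan: 9
Final unit is 'e' after a consonant -> drop as silent (-1)
Sound units = 8 units


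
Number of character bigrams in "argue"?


Word: "argue" (length 5)
Number of 2-grams = length - 2 + 1 = 5 - 2 + 1
= 4


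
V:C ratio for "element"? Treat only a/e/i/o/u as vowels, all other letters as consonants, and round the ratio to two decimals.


Word: "element"
Vowels (a,e,i,o,u): 3
Consonants: 4
Ratio = 3/4
= 0.75


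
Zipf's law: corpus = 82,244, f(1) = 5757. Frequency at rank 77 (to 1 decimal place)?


Zipf's law: f(r) = f(1) / r
f(1) = 5757
f(77) = 5757 / 77
= 74.8 occurrences


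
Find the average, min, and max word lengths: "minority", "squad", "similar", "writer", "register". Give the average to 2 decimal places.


Lengths: "minority"=8, "squad"=5, "similar"=7, "writer"=6, "register"=8
Sum = 34, Count = 5
Average = 34/5 = 6.80
= avg=6.80, min=5, max=8


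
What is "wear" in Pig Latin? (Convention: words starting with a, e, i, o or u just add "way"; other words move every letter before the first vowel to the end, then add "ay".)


Word: "wear"
Starts with consonant(s) → move to end, add 'ay'
Consonant cluster: "w"
Pig Latin = "earway"


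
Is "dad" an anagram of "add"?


Word 1: "add" → sorted: add
Word 2: "dad" → sorted: add
Same letters? add == add
Anagram = Yes


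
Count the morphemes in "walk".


Word: "walk"
Morphemes: walk
Each morpheme carries meaning
= 1 morpheme


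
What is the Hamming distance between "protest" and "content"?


Comparing character by character (same length = 7):
  Pos 0: 'p' vs 'c' !=
  Pos 1: 'r' vs 'o' !=
  Pos 2: 'o' vs 'n' !=
  Pos 3: 't' vs 't' =
  Pos 4: 'e' vs 'e' =
  Pos 5: 's' vs 'n' !=
  Pos 6: 't' vs 't' =
Hamming distance = 4


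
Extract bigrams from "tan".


Word: "tan" (length 3)
Number of bigrams = 3 - 2 + 1 = 2
  Position 0: "ta"
  Position 1: "an"
Bigrams = "ta", "an"


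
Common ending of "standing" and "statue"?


Word 1: "standing"
Word 2: "statue"
Comparing from end:
  Pos -1: 'g' != 'e' (stop)
LCS = "" (length 0)


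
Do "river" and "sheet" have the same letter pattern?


Pattern of "river": [0, 1, 2, 3, 0]
Pattern of "sheet": [0, 1, 2, 2, 3]
Patterns do not match
Same pattern = No


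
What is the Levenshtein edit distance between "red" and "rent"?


Word 1: "red" (length 3)
Word 2: "rent" (length 4)
One optimal edit sequence (insert/delete/substitute each cost 1):
  1. keep 'r'
  2. keep 'e'
  3. insert 'n'  (+1)
  4. substitute 'd' -> 't'  (+1)
Total edit operations: 2
Edit distance = 2


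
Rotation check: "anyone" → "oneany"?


Word: "anyone", Candidate: "oneany"
Method: check if candidate is substring of word+word
"anyoneanyone" contains "oneany"? Yes
Is rotation = Yes


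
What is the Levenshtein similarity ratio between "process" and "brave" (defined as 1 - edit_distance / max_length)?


Word 1: "process" (length 7)
Word 2: "brave" (length 5)
One optimal edit sequence:
  1. substitute 'p' -> 'b'  (+1)
  2. keep 'r'
  3. substitute 'o' -> 'a'  (+1)
  4. substitute 'c' -> 'v'  (+1)
  5. keep 'e'
  6. delete 's'  (+1)
  7. delete 's'  (+1)
Edit distance = 5
Max length = max(7, 5) = 7
Similarity = 1 - 5/7
= 0.2857


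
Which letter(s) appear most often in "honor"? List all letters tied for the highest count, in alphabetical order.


Word: "honor"
Letter counts:
  'h': 1
  'n': 1
  'o': 2
  'r': 1
Maximum count = 2
Most frequent = 'o' (2 times each)


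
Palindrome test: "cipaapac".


Word: "cipaapac"
Reversed: "capaapic"
Forward == Backward? cipaapac != capaapic
Palindrome = No


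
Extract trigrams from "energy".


Word: "energy" (length 6)
Number of trigrams = 6 - 3 + 1 = 4
  Position 0: "ene"
  Position 1: "ner"
  Position 2: "erg"
  Position 3: "rgy"
Trigrams = "ene", "ner", "erg", "rgy"


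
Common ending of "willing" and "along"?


Word 1: "willing"
Word 2: "along"
Comparing from end:
  Pos -1: 'g' == 'g'
  Pos -2: 'n' == 'n'
  Pos -3: 'i' != 'o' (stop)
LCS = "ng" (length 2)


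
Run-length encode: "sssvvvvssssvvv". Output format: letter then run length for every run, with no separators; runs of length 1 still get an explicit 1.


String: "sssvvvvssssvvv"
Scanning for consecutive runs:
  's' x 3
  'v' x 4
  's' x 4
  'v' x 3
RLE = "s3v4s4v3"


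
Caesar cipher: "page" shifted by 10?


Word: "page"
Shift: 10
Each letter → (letter + shift) mod 26:
  'p' (15) + 10 = 25 → 'z'
  'a' (0) + 10 = 10 → 'k'
  'g' (6) + 10 = 16 → 'q'
  'e' (4) + 10 = 14 → 'o'
Result = "zkqo"


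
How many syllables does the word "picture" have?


Word: "picture"
Syllable breakdown: pic · ture
Counting: 2 parts
= 2 syllables


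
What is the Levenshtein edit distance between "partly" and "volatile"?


Word 1: "partly" (length 6)
Word 2: "volatile" (length 8)
One optimal edit sequence (insert/delete/substitute each cost 1):
  1. insert 'v'  (+1)
  2. insert 'o'  (+1)
  3. substitute 'p' -> 'l'  (+1)
  4. keep 'a'
  5. substitute 'r' -> 't'  (+1)
  6. substitute 't' -> 'i'  (+1)
  7. keep 'l'
  8. substitute 'y' -> 'e'  (+1)
Total edit operations: 6
Edit distance = 6


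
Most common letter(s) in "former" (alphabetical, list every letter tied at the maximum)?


Word: "former"
Letter counts:
  'e': 1
  'f': 1
  'm': 1
  'o': 1
  'r': 2
Maximum count = 2
Most frequent = 'r' (2 times each)


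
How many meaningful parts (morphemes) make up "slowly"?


Word: "slowly"
Morphemes: slow | -ly
Each morpheme carries meaning
= 2 morphemes


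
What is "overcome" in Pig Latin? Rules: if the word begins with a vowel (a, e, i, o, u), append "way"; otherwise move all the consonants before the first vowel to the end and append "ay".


Word: "overcome"
Starts with vowel → add 'way'
Pig Latin = "overcomeway"


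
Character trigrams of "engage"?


Word: "engage" (length 6)
Number of trigrams = 6 - 3 + 1 = 4
  Position 0: "eng"
  Position 1: "nga"
  Position 2: "gag"
  Position 3: "age"
Trigrams = "eng", "nga", "gag", "age"


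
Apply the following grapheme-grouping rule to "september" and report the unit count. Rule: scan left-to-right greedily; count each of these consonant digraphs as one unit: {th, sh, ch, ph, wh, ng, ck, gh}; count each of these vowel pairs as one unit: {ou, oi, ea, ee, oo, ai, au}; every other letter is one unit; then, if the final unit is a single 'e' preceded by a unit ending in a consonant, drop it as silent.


Word: "september" (9 letters)
Left-to-right scan:
  1. 's' (letter)
  2. 'e' (letter)
  3. 'p' (letter)
  4. 't' (letter)
  5. 'e' (letter)
  6. 'm' (letter)
  7. 'b' (letter)
  8. 'e' (letter)
  9. 'r' (letter)
Units from scan: 9
Sound units = 9 units


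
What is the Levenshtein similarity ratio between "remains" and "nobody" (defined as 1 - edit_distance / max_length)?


Word 1: "remains" (length 7)
Word 2: "nobody" (length 6)
One optimal edit sequence:
  1. delete 'r'  (+1)
  2. substitute 'e' -> 'n'  (+1)
  3. substitute 'm' -> 'o'  (+1)
  4. substitute 'a' -> 'b'  (+1)
  5. substitute 'i' -> 'o'  (+1)
  6. substitute 'n' -> 'd'  (+1)
  7. substitute 's' -> 'y'  (+1)
Edit distance = 7
Max length = max(7, 6) = 7
Similarity = 1 - 7/7
= 0.0000


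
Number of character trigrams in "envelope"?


Word: "envelope" (length 8)
Number of 3-grams = length - 3 + 1 = 8 - 3 + 1
= 6


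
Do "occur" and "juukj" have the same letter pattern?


Pattern of "occur": [0, 1, 1, 2, 3]
Pattern of "juukj": [0, 1, 1, 2, 0]
Patterns do not match
Same pattern = No


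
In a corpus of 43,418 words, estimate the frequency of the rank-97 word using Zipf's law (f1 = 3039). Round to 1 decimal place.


Zipf's law: f(r) = f(1) / r
f(1) = 3039
f(97) = 3039 / 97
= 31.3 occurrences


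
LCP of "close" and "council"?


Word 1: "close"
Word 2: "council"
Comparing from start:
  Pos 0: 'c' == 'c'
  Pos 1: 'l' != 'o' (stop)
LCP = "c" (length 1)


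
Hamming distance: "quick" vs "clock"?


Comparing character by character (same length = 5):
  Pos 0: 'q' vs 'c' !=
  Pos 1: 'u' vs 'l' !=
  Pos 2: 'i' vs 'o' !=
  Pos 3: 'c' vs 'c' =
  Pos 4: 'k' vs 'k' =
Hamming distance = 3


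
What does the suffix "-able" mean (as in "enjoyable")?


Suffix: -able
Example: enjoyable (enjoy + -able)
Meaning = capable of


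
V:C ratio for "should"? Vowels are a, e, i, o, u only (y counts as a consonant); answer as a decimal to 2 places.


Word: "should"
Vowels (a,e,i,o,u): 2
Consonants: 4
Ratio = 2/4
= 0.50


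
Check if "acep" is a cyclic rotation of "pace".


Word: "pace", Candidate: "acep"
Method: check if candidate is substring of word+word
"pacepace" contains "acep"? Yes
Is rotation = Yes


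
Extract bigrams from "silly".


Word: "silly" (length 5)
Number of bigrams = 5 - 2 + 1 = 4
  Position 0: "si"
  Position 1: "il"
  Position 2: "ll"
  Position 3: "ly"
Bigrams = "si", "il", "ll", "ly"


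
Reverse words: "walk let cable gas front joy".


Original: "walk let cable gas front joy"
Words (1..n): walk | let | cable | gas | front | joy
Reversed (n..1): joy | front | gas | cable | let | walk
Result = "joy front gas cable let walk"


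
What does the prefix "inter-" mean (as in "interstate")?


Prefix: inter-
Example: interstate (inter- + state)
Meaning = between


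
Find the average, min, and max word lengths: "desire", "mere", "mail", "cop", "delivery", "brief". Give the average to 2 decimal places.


Lengths: "desire"=6, "mere"=4, "mail"=4, "cop"=3, "delivery"=8, "brief"=5
Sum = 30, Count = 6
Average = 30/6 = 5.00
= avg=5.00, min=3, max=8


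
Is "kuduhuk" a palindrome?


Word: "kuduhuk"
Reversed: "kuhuduk"
Forward == Backward? kuduhuk != kuhuduk
Palindrome = No


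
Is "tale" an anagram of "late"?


Word 1: "late" → sorted: aelt
Word 2: "tale" → sorted: aelt
Same letters? aelt == aelt
Anagram = Yes


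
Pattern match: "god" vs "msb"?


Pattern of "god": [0, 1, 2]
Pattern of "msb": [0, 1, 2]
Patterns match
Same pattern = Yes


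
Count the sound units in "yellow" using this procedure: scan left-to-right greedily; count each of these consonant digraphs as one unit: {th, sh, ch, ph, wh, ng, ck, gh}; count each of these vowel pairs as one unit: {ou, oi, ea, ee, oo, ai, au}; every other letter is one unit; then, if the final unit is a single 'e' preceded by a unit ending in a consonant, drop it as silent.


Word: "yellow" (6 letters)
Left-to-right scan:
  1. 'y' (letter)
  2. 'e' (letter)
  3. 'l' (letter)
  4. 'l' (letter)
  5. 'o' (letter)
  6. 'w' (letter)
Units from scan: 6
Sound units = 6 units


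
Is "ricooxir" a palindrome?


Word: "ricooxir"
Reversed: "rixoocir"
Forward == Backward? ricooxir != rixoocir
Palindrome = No


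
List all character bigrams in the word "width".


Word: "width" (length 5)
Number of bigrams = 5 - 2 + 1 = 4
  Position 0: "wi"
  Position 1: "id"
  Position 2: "dt"
  Position 3: "th"
Bigrams = "wi", "id", "dt", "th"


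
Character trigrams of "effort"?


Word: "effort" (length 6)
Number of trigrams = 6 - 3 + 1 = 4
  Position 0: "eff"
  Position 1: "ffo"
  Position 2: "for"
  Position 3: "ort"
Trigrams = "eff", "ffo", "for", "ort"


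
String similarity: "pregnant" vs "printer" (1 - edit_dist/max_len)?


Word 1: "pregnant" (length 8)
Word 2: "printer" (length 7)
One optimal edit sequence:
  1. keep 'p'
  2. keep 'r'
  3. delete 'e'  (+1)
  4. substitute 'g' -> 'i'  (+1)
  5. keep 'n'
  6. substitute 'a' -> 't'  (+1)
  7. substitute 'n' -> 'e'  (+1)
  8. substitute 't' -> 'r'  (+1)
Edit distance = 5
Max length = max(8, 7) = 8
Similarity = 1 - 5/8
= 0.3750


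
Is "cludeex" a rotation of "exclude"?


Word: "exclude", Candidate: "cludeex"
Method: check if candidate is substring of word+word
"excludeexclude" contains "cludeex"? Yes
Is rotation = Yes


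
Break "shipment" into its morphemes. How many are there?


Word: "shipment"
Morphemes: ship | -ment
Each morpheme carries meaning
= 2 morphemes


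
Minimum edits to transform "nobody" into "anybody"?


Word 1: "nobody" (length 6)
Word 2: "anybody" (length 7)
One optimal edit sequence (insert/delete/substitute each cost 1):
  1. insert 'a'  (+1)
  2. keep 'n'
  3. substitute 'o' -> 'y'  (+1)
  4. keep 'b'
  5. keep 'o'
  6. keep 'd'
  7. keep 'y'
Total edit operations: 2
Edit distance = 2


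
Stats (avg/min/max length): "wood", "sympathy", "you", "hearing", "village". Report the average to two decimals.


Lengths: "wood"=4, "sympathy"=8, "you"=3, "hearing"=7, "village"=7
Sum = 29, Count = 5
Average = 29/5 = 5.80
= avg=5.80, min=3, max=8


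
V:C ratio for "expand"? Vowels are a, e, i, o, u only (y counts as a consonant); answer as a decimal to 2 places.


Word: "expand"
Vowels (a,e,i,o,u): 2
Consonants: 4
Ratio = 2/4
= 0.50


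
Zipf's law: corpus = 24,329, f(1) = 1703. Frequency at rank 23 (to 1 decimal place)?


Zipf's law: f(r) = f(1) / r
f(1) = 1703
f(23) = 1703 / 23
= 74.0 occurrences


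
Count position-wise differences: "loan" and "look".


Comparing character by character (same length = 4):
  Pos 0: 'l' vs 'l' =
  Pos 1: 'o' vs 'o' =
  Pos 2: 'a' vs 'o' !=
  Pos 3: 'n' vs 'k' !=
Hamming distance = 2


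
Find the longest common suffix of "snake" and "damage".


Word 1: "snake"
Word 2: "damage"
Comparing from end:
  Pos -1: 'e' == 'e'
  Pos -2: 'k' != 'g' (stop)
LCS = "e" (length 1)


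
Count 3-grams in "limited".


Word: "limited" (length 7)
Number of 3-grams = length - 3 + 1 = 7 - 3 + 1
= 5


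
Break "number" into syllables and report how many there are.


Word: "number"
Syllable breakdown: num / ber
Counting: 2 parts
= 2 syllables


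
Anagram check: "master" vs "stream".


Word 1: "master" → sorted: aemrst
Word 2: "stream" → sorted: aemrst
Same letters? aemrst == aemrst
Anagram = Yes


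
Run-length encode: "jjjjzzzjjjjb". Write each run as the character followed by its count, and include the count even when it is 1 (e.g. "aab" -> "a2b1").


String: "jjjjzzzjjjjb"
Scanning for consecutive runs:
  'j' x 4
  'z' x 3
  'j' x 4
  'b' x 1
RLE = "j4z3j4b1"


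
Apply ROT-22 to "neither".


Word: "neither"
Shift: 22
Each letter → (letter + shift) mod 26:
  'n' (13) + 22 = 9 → 'j'
  'e' (4) + 22 = 0 → 'a'
  'i' (8) + 22 = 4 → 'e'
  't' (19) + 22 = 15 → 'p'
  'h' (7) + 22 = 3 → 'd'
  'e' (4) + 22 = 0 → 'a'
  'r' (17) + 22 = 13 → 'n'
Result = "jaepdan"


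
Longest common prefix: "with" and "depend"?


Word 1: "with"
Word 2: "depend"
Comparing from start:
  Pos 0: 'w' != 'd' (stop)
LCP = "" (length 0)


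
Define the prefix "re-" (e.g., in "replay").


Prefix: re-
Example: replay (re- + play)
Meaning = again


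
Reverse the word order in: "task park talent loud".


Original: "task park talent loud"
Words (1..n): task | park | talent | loud
Reversed (n..1): loud | talent | park | task
Result = "loud talent park task"


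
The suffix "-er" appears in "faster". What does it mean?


Suffix: -er
Example: faster (fast + -er)
Meaning = one who / more


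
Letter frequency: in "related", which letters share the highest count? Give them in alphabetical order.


Word: "related"
Letter counts:
  'a': 1
  'd': 1
  'e': 2
  'l': 1
  'r': 1
  't': 1
Maximum count = 2
Most frequent = 'e' (2 times each)


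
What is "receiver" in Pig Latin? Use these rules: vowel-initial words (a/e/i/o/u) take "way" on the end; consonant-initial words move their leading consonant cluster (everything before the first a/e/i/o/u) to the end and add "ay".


Word: "receiver"
Starts with consonant(s) → move to end, add 'ay'
Consonant cluster: "r"
Pig Latin = "eceiverray"


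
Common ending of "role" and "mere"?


Word 1: "role"
Word 2: "mere"
Comparing from end:
  Pos -1: 'e' == 'e'
  Pos -2: 'l' != 'r' (stop)
LCS = "e" (length 1)


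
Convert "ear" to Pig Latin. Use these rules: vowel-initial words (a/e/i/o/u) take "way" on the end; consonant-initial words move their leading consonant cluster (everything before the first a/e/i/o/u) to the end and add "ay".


Word: "ear"
Starts with vowel → add 'way'
Pig Latin = "earway"


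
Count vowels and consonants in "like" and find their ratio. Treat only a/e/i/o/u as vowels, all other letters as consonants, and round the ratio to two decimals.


Word: "like"
Vowels (a,e,i,o,u): 2
Consonants: 2
Ratio = 2/2
= 1.00


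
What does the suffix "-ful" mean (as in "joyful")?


Suffix: -ful
Example: joyful (joy + -ful)
Meaning = full of


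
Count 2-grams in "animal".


Word: "animal" (length 6)
Number of 2-grams = length - 2 + 1 = 6 - 2 + 1
= 5


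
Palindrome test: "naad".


Word: "naad"
Reversed: "daan"
Forward == Backward? naad != daan
Palindrome = No


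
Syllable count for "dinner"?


Word: "dinner"
Syllable breakdown: din · ner
Counting: 2 parts
= 2 syllables


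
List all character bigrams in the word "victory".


Word: "victory" (length 7)
Number of bigrams = 7 - 2 + 1 = 6
  Position 0: "vi"
  Position 1: "ic"
  Position 2: "ct"
  Position 3: "to"
  Position 4: "or"
  Position 5: "ry"
Bigrams = "vi", "ic", "ct", "to", "or", "ry"


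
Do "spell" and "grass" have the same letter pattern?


Pattern of "spell": [0, 1, 2, 3, 3]
Pattern of "grass": [0, 1, 2, 3, 3]
Patterns match
Same pattern = Yes


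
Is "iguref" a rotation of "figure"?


Word: "figure", Candidate: "iguref"
Method: check if candidate is substring of word+word
"figurefigure" contains "iguref"? Yes
Is rotation = Yes


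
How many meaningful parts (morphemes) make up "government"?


Word: "government"
Morphemes: govern / -ment
Each morpheme carries meaning
= 2 morphemes


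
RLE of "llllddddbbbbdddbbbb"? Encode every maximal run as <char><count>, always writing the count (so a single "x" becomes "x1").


String: "llllddddbbbbdddbbbb"
Scanning for consecutive runs:
  'l' x 4
  'd' x 4
  'b' x 4
  'd' x 3
  'b' x 4
RLE = "l4d4b4d3b4"


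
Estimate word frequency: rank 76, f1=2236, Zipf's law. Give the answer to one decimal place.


Zipf's law: f(r) = f(1) / r
f(1) = 2236
f(76) = 2236 / 76
= 29.4 occurrences


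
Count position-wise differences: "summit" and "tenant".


Comparing character by character (same length = 6):
  Pos 0: 's' vs 't' !=
  Pos 1: 'u' vs 'e' !=
  Pos 2: 'm' vs 'n' !=
  Pos 3: 'm' vs 'a' !=
  Pos 4: 'i' vs 'n' !=
  Pos 5: 't' vs 't' =
Hamming distance = 5


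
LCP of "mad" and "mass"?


Word 1: "mad"
Word 2: "mass"
Comparing from start:
  Pos 0: 'm' == 'm'
  Pos 1: 'a' == 'a'
  Pos 2: 'd' != 's' (stop)
LCP = "ma" (length 2)


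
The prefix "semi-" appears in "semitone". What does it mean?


Prefix: semi-
Example: semitone = semi- + tone
Meaning = half


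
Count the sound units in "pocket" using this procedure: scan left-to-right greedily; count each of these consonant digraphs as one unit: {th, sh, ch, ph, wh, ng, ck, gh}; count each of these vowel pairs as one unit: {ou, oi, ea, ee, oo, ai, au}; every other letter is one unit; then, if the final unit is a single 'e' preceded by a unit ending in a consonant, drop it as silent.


Word: "pocket" (6 letters)
Left-to-right scan:
  (1) 'p' (letter)
  (2) 'o' (letter)
  (3) 'ck' (digraph)
  (4) 'e' (letter)
  (5) 't' (letter)
Units from scan: 5
Sound units = 5 units


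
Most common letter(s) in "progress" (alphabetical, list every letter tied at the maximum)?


Word: "progress"
Letter counts:
  'e': 1
  'g': 1
  'o': 1
  'p': 1
  'r': 2
  's': 2
Maximum count = 2
Most frequent = 'r', 's' (2 times each)


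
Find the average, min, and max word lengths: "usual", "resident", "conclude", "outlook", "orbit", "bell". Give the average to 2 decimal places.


Lengths: "usual"=5, "resident"=8, "conclude"=8, "outlook"=7, "orbit"=5, "bell"=4
Sum = 37, Count = 6
Average = 37/6 = 6.17
= avg=6.17, min=4, max=8


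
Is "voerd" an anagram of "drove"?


Word 1: "drove" → sorted: deorv
Word 2: "voerd" → sorted: deorv
Same letters? deorv == deorv
Anagram = Yes


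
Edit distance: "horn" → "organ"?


Word 1: "horn" (length 4)
Word 2: "organ" (length 5)
One optimal edit sequence (insert/delete/substitute each cost 1):
  1. delete 'h'  (+1)
  2. keep 'o'
  3. keep 'r'
  4. insert 'g'  (+1)
  5. insert 'a'  (+1)
  6. keep 'n'
Total edit operations: 3
Edit distance = 3


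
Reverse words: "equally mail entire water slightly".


Original: "equally mail entire water slightly"
Words (1..n): equally | mail | entire | water | slightly
Reversed (n..1): slightly | water | entire | mail | equally
Result = "slightly water entire mail equally"


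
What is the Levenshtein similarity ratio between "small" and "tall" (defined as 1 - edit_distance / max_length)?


Word 1: "small" (length 5)
Word 2: "tall" (length 4)
One optimal edit sequence:
  1. delete 's'  (+1)
  2. substitute 'm' -> 't'  (+1)
  3. keep 'a'
  4. keep 'l'
  5. keep 'l'
Edit distance = 2
Max length = max(5, 4) = 5
Similarity = 1 - 2/5
= 0.6000


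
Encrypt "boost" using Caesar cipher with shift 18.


Word: "boost"
Shift: 18
Each letter → (letter + shift) mod 26:
  'b' (1) + 18 = 19 → 't'
  'o' (14) + 18 = 6 → 'g'
  'o' (14) + 18 = 6 → 'g'
  's' (18) + 18 = 10 → 'k'
  't' (19) + 18 = 11 → 'l'
Result = "tggkl"


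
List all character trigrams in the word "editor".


Word: "editor" (length 6)
Number of trigrams = 6 - 3 + 1 = 4
  Position 0: "edi"
  Position 1: "dit"
  Position 2: "ito"
  Position 3: "tor"
Trigrams = "edi", "dit", "ito", "tor"


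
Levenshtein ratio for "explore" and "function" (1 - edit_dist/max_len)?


Word 1: "explore" (length 7)
Word 2: "function" (length 8)
One optimal edit sequence:
  1. insert 'f'  (+1)
  2. substitute 'e' -> 'u'  (+1)
  3. substitute 'x' -> 'n'  (+1)
  4. substitute 'p' -> 'c'  (+1)
  5. substitute 'l' -> 't'  (+1)
  6. substitute 'o' -> 'i'  (+1)
  7. substitute 'r' -> 'o'  (+1)
  8. substitute 'e' -> 'n'  (+1)
Edit distance = 8
Max length = max(7, 8) = 8
Similarity = 1 - 8/8
= 0.0000


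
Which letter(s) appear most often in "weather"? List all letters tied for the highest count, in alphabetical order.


Word: "weather"
Letter counts:
  'a': 1
  'e': 2
  'h': 1
  'r': 1
  't': 1
  'w': 1
Maximum count = 2
Most frequent = 'e' (2 times each)


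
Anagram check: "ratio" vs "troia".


Word 1: "ratio" → sorted: aiort
Word 2: "troia" → sorted: aiort
Same letters? aiort == aiort
Anagram = Yes


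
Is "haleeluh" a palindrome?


Word: "haleeluh"
Reversed: "huleelah"
Forward == Backward? haleeluh != huleelah
Palindrome = No


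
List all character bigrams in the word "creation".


Word: "creation" (length 8)
Number of bigrams = 8 - 2 + 1 = 7
  Position 0: "cr"
  Position 1: "re"
  Position 2: "ea"
  Position 3: "at"
  Position 4: "ti"
  Position 5: "io"
  Position 6: "on"
Bigrams = "cr", "re", "ea", "at", "ti", "io", "on"


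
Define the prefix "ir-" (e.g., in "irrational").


Prefix: ir-
Example: irrational (ir- + rational)
Meaning = not


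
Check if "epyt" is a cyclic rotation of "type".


Word: "type", Candidate: "epyt"
Method: check if candidate is substring of word+word
"typetype" contains "epyt"? No
Is rotation = No


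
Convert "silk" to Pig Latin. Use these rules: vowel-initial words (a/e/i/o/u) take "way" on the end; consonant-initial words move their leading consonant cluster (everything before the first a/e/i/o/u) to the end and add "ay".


Word: "silk"
Starts with consonant(s) → move to end, add 'ay'
Consonant cluster: "s"
Pig Latin = "ilksay"


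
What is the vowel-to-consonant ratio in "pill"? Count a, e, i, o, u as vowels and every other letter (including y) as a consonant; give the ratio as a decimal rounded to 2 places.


Word: "pill"
Vowels (a,e,i,o,u): 1
Consonants: 3
Ratio = 1/3
= 0.33


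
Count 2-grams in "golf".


Word: "golf" (length 4)
Number of 2-grams = length - 2 + 1 = 4 - 2 + 1
= 3


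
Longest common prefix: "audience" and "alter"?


Word 1: "audience"
Word 2: "alter"
Comparing from start:
  Pos 0: 'a' == 'a'
  Pos 1: 'u' != 'l' (stop)
LCP = "a" (length 1)


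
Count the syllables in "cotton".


Word: "cotton"
Syllable breakdown: cot | ton
Counting: 2 parts
= 2 syllables


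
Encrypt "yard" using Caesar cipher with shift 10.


Word: "yard"
Shift: 10
Each letter → (letter + shift) mod 26:
  'y' (24) + 10 = 8 → 'i'
  'a' (0) + 10 = 10 → 'k'
  'r' (17) + 10 = 1 → 'b'
  'd' (3) + 10 = 13 → 'n'
Result = "ikbn"


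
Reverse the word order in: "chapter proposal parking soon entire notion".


Original: "chapter proposal parking soon entire notion"
Words (1..n): chapter | proposal | parking | soon | entire | notion
Reversed (n..1): notion | entire | soon | parking | proposal | chapter
Result = "notion entire soon parking proposal chapter"


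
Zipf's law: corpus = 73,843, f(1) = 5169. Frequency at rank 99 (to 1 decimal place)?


Zipf's law: f(r) = f(1) / r
f(1) = 5169
f(99) = 5169 / 99
= 52.2 occurrences


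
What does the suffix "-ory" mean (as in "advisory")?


Suffix: -ory
As in: advisory -> advise + -ory, with a spelling change
Meaning = relating to / place for


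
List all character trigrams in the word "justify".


Word: "justify" (length 7)
Number of trigrams = 7 - 3 + 1 = 5
  Position 0: "jus"
  Position 1: "ust"
  Position 2: "sti"
  Position 3: "tif"
  Position 4: "ify"
Trigrams = "jus", "ust", "sti", "tif", "ify"


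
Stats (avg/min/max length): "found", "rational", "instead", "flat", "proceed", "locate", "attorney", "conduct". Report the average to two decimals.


Lengths: "found"=5, "rational"=8, "instead"=7, "flat"=4, "proceed"=7, "locate"=6, "attorney"=8, "conduct"=7
Sum = 52, Count = 8
Average = 52/8 = 6.50
= avg=6.50, min=4, max=8


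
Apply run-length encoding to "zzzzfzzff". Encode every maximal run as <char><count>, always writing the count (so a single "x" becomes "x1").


String: "zzzzfzzff"
Scanning for consecutive runs:
  'z' x 4
  'f' x 1
  'z' x 2
  'f' x 2
RLE = "z4f1z2f2"


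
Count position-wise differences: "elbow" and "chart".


Comparing character by character (same length = 5):
  Pos 0: 'e' vs 'c' !=
  Pos 1: 'l' vs 'h' !=
  Pos 2: 'b' vs 'a' !=
  Pos 3: 'o' vs 'r' !=
  Pos 4: 'w' vs 't' !=
Hamming distance = 5


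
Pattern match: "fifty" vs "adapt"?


Pattern of "fifty": [0, 1, 0, 2, 3]
Pattern of "adapt": [0, 1, 0, 2, 3]
Patterns match
Same pattern = Yes


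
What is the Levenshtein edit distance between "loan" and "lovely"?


Word 1: "loan" (length 4)
Word 2: "lovely" (length 6)
One optimal edit sequence (insert/delete/substitute each cost 1):
  1. keep 'l'
  2. keep 'o'
  3. insert 'v'  (+1)
  4. insert 'e'  (+1)
  5. substitute 'a' -> 'l'  (+1)
  6. substitute 'n' -> 'y'  (+1)
Total edit operations: 4
Edit distance = 4


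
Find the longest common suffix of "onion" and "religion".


Word 1: "onion"
Word 2: "religion"
Comparing from end:
  Pos -1: 'n' == 'n'
  Pos -2: 'o' == 'o'
  Pos -3: 'i' == 'i'
  Pos -4: 'n' != 'g' (stop)
LCS = "ion" (length 3)


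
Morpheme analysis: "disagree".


Word: "disagree"
Morphemes: dis- + agree
Each morpheme carries meaning
= 2 morphemes


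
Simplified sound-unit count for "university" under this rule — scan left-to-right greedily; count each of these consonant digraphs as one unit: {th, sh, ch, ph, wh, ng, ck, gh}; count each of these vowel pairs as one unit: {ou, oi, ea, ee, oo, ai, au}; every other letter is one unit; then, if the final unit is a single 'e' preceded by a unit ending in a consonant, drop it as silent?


Word: "university" (10 letters)
Left-to-right scan:
  1. 'u' (letter)
  2. 'n' (letter)
  3. 'i' (letter)
  4. 'v' (letter)
  5. 'e' (letter)
  6. 'r' (letter)
  7. 's' (letter)
  8. 'i' (letter)
  9. 't' (letter)
  10. 'y' (letter)
Units from scan: 10
Sound units = 10 units


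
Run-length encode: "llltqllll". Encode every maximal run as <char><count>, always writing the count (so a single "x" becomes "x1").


String: "llltqllll"
Scanning for consecutive runs:
  'l' x 3
  't' x 1
  'q' x 1
  'l' x 4
RLE = "l3t1q1l4"


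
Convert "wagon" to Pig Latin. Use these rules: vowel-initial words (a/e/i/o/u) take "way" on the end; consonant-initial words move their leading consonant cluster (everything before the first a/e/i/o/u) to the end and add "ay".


Word: "wagon"
Starts with consonant(s) → move to end, add 'ay'
Consonant cluster: "w"
Pig Latin = "agonway"


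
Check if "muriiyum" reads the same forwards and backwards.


Word: "muriiyum"
Reversed: "muyiirum"
Forward == Backward? muriiyum != muyiirum
Palindrome = No


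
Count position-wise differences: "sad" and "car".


Comparing character by character (same length = 3):
  Pos 0: 's' vs 'c' !=
  Pos 1: 'a' vs 'a' =
  Pos 2: 'd' vs 'r' !=
Hamming distance = 2


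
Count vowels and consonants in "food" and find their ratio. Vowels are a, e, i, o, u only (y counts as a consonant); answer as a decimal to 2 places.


Word: "food"
Vowels (a,e,i,o,u): 2
Consonants: 2
Ratio = 2/2
= 1.00


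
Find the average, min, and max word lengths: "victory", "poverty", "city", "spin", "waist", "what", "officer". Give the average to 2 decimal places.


Lengths: "victory"=7, "poverty"=7, "city"=4, "spin"=4, "waist"=5, "what"=4, "officer"=7
Sum = 38, Count = 7
Average = 38/7 = 5.43
= avg=5.43, min=4, max=7


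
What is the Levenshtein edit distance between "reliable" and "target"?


Word 1: "reliable" (length 8)
Word 2: "target" (length 6)
One optimal edit sequence (insert/delete/substitute each cost 1):
  1. delete 'r'  (+1)
  2. delete 'e'  (+1)
  3. delete 'l'  (+1)
  4. substitute 'i' -> 't'  (+1)
  5. keep 'a'
  6. substitute 'b' -> 'r'  (+1)
  7. substitute 'l' -> 'g'  (+1)
  8. keep 'e'
  9. insert 't'  (+1)
Total edit operations: 7
Edit distance = 7


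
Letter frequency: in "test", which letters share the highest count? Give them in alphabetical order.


Word: "test"
Letter counts:
  'e': 1
  's': 1
  't': 2
Maximum count = 2
Most frequent = 't' (2 times each)


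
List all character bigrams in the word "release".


Word: "release" (length 7)
Number of bigrams = 7 - 2 + 1 = 6
  Position 0: "re"
  Position 1: "el"
  Position 2: "le"
  Position 3: "ea"
  Position 4: "as"
  Position 5: "se"
Bigrams = "re", "el", "le", "ea", "as", "se"
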